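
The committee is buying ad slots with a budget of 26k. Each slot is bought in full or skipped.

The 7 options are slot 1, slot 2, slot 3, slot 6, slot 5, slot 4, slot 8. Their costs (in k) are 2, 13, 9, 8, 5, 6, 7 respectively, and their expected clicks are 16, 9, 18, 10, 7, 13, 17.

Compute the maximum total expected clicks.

Take slot 1, slot 3, slot 4, and slot 8: cost 2 + 9 + 6 + 7 = 24 ≤ 26, expected clicks 16 + 18 + 13 + 17 = 64.
No other feasible combination does better.

64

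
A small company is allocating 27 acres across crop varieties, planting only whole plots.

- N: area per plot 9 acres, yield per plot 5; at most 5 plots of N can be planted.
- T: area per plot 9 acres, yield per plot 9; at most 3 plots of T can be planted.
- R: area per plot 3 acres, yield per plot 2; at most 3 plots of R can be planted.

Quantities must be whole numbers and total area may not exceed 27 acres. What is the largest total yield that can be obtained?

27

T has the best ratio (9/9); taking only T gives at most 3×9 = 27 (stopped by the area limit).
Optimal: 3×T: area 27 ≤ 27, yield 3·9 = 27.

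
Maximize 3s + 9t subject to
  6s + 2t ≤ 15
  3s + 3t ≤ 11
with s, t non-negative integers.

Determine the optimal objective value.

Relaxing integrality, the LP optimum is 33.00 at (s,t) = (0, 3.67), which is not an integer point.
(s,t)=(0,3) is feasible, giving 27.
(s,t)=(1,2) is feasible, giving 21.
(s,t)=(0,2) is feasible, giving 18.
The best lattice point is (0,3), giving 27.

27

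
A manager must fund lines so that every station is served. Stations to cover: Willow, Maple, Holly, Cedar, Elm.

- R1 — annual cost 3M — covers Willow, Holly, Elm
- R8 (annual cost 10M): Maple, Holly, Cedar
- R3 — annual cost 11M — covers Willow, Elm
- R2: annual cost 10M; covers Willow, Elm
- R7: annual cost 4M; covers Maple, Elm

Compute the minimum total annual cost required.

13

The greedy cost-per-new-station heuristic would pick R1, R7, and R8 for 17, but a cheaper cover exists.
Choose R1 and R8: together they cover Willow, Maple, Holly, Cedar, Elm — every station.
Total annual cost: 3 + 10 = 13.
No cover costs less than 13.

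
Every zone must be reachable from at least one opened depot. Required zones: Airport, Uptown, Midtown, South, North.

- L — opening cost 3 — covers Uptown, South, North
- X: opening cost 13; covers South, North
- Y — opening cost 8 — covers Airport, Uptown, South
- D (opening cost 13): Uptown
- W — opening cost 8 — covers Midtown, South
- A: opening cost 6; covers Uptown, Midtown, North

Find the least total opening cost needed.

The greedy cost-per-new-zone heuristic would pick L, A, and Y for 17, but a cheaper cover exists.
Choose Y and A: together they cover Airport, Uptown, Midtown, South, North — every zone.
Total opening cost: 8 + 6 = 14.
No cover costs less than 14.

14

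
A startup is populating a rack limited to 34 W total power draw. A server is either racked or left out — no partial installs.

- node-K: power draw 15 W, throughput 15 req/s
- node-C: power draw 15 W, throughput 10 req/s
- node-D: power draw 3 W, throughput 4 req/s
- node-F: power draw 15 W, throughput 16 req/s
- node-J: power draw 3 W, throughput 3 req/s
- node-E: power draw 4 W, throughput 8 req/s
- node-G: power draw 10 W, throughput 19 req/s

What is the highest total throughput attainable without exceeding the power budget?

47

Allowing fractional choices, the relaxed optimum would be about 49.0, but servers are indivisible.
node-D + node-F + node-E + node-G: power draw 3 + 15 + 4 + 10 = 32 ≤ 34, throughput 4 + 16 + 8 + 19 = 47.
node-K + node-D + node-E + node-G: power draw 15 + 3 + 4 + 10 = 32 ≤ 34, throughput 15 + 4 + 8 + 19 = 46.
node-F + node-J + node-E + node-G: power draw 15 + 3 + 4 + 10 = 32 ≤ 34, throughput 16 + 3 + 8 + 19 = 46.
Best is node-D, node-F, node-E, and node-G with total throughput 47.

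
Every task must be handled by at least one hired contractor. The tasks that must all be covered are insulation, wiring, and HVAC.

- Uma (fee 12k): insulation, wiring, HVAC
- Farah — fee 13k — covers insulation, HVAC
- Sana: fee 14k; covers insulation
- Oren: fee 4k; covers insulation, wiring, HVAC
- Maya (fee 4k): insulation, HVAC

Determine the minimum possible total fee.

4

Oren alone covers insulation, wiring, HVAC — every task.
Total fee: 4.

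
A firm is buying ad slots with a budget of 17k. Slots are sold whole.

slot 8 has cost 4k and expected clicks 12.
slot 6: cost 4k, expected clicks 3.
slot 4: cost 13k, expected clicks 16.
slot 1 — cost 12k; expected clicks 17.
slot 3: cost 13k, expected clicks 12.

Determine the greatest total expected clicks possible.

29

Take slot 8 and slot 1: cost 4 + 12 = 16 ≤ 17, expected clicks 12 + 17 = 29.
No other feasible combination does better.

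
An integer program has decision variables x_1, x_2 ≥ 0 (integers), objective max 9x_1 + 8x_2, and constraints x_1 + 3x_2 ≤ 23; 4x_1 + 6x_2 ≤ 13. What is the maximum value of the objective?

The continuous relaxation peaks at (3.25, 0) with value 29.25; rounding to a feasible lattice point costs some objective.
(x_1,x_2)=(3,0): 1·3+3·0=3≤23, 4·3+6·0=12≤13, objective 27.
(x_1,x_2)=(2,0): 1·2+3·0=2≤23, 4·2+6·0=8≤13, objective 18.
The best lattice point is (3,0), giving 27.

27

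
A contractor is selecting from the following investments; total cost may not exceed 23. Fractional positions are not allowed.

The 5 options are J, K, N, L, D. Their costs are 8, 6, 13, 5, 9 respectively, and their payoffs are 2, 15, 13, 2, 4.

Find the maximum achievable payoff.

K + N: cost 6 + 13 = 19 ≤ 23, payoff 15 + 13 = 28.
J + K + D: cost 8 + 6 + 9 = 23 ≤ 23, payoff 2 + 15 + 4 = 21.
K + L + D: cost 6 + 5 + 9 = 20 ≤ 23, payoff 15 + 2 + 4 = 21.
Best is K and N with total payoff 28.

28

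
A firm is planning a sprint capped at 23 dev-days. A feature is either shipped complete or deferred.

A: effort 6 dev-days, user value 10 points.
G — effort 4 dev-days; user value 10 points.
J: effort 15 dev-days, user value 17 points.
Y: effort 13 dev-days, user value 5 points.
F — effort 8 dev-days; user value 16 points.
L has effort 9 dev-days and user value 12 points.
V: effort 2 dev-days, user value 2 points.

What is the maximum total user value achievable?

Allowing fractional choices, the relaxed optimum would be about 42.7, but features are indivisible.
A + G + F + V: effort 6 + 4 + 8 + 2 = 20 ≤ 23, user value 10 + 10 + 16 + 2 = 38.
G + F + L + V: effort 4 + 8 + 9 + 2 = 23 ≤ 23, user value 10 + 16 + 12 + 2 = 40.
Best is G, F, L, and V with total user value 40.

40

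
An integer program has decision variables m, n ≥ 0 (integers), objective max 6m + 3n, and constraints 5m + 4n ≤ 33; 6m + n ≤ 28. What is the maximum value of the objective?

Relaxing integrality, the LP optimum is 34.11 at (m,n) = (4.16, 3.05), which is not an integer point.
(m,n)=(4,3): 5·4+4·3=32≤33, 6·4+1·3=27≤28, objective 33.
(m,n)=(3,4): 5·3+4·4=31≤33, 6·3+1·4=22≤28, objective 30.
(m,n)=(4,2): 5·4+4·2=28≤33, 6·4+1·2=26≤28, objective 30.
(m,n)=(3,3): 5·3+4·3=27≤33, 6·3+1·3=21≤28, objective 27.
The best lattice point is (4,3), giving 33.

33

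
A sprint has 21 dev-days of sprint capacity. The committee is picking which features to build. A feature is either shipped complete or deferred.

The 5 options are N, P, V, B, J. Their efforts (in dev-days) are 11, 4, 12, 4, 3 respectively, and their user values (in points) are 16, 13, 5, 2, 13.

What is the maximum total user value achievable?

N + P + J: effort 11 + 4 + 3 = 18 ≤ 21, user value 16 + 13 + 13 = 42.
N + B + J: effort 11 + 4 + 3 = 18 ≤ 21, user value 16 + 2 + 13 = 31.
N + P + B: effort 11 + 4 + 4 = 19 ≤ 21, user value 16 + 13 + 2 = 31.
Best is N, P, and J with total user value 42.

42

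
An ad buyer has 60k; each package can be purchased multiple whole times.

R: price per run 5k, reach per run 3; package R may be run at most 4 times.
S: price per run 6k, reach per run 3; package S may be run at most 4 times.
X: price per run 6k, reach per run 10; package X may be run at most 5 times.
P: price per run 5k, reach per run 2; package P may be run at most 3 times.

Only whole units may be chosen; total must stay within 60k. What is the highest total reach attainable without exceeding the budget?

This is a bounded integer knapsack.
1×R, 4×S, and 5×X: price 59 ≤ 60, reach 1·3 + 4·3 + 5·10 = 65.
4×R, 5×X, and 2×P: price 60 ≤ 60, reach 4·3 + 5·10 + 2·2 = 66.
Best is 66.

66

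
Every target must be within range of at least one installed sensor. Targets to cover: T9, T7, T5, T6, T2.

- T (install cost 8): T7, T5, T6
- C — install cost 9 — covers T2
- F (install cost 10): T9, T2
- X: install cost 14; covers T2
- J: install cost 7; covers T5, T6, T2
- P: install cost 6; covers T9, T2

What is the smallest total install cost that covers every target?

14

This is a weighted set-cover instance.
The greedy cost-per-new-target heuristic would pick J, P, and T for 21, but a cheaper cover exists.
Choose T and P: together they cover T9, T7, T5, T6, T2 — every target.
Total install cost: 8 + 6 = 14.
No cover costs less than 14.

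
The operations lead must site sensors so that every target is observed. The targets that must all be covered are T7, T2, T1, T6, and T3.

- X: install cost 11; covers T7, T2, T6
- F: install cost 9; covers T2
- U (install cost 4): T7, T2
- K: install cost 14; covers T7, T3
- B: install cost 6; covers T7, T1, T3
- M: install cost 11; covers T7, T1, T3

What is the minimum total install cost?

17

This is an integer covering problem.
The greedy cost-per-new-target heuristic would pick U, B, and X for 21, but a cheaper cover exists.
Choose X and B: together they cover T7, T2, T1, T6, T3 — every target.
Total install cost: 11 + 6 = 17.
No cover costs less than 17.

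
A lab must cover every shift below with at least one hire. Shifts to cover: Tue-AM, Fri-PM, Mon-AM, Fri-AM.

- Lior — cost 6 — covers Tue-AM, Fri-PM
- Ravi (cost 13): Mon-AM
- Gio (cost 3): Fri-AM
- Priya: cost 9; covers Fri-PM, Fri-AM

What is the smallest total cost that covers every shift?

22

Choose Lior, Ravi, and Gio: together they cover Tue-AM, Fri-PM, Mon-AM, Fri-AM — every shift.
Total cost: 6 + 13 + 3 = 22.
No cover costs less than 22.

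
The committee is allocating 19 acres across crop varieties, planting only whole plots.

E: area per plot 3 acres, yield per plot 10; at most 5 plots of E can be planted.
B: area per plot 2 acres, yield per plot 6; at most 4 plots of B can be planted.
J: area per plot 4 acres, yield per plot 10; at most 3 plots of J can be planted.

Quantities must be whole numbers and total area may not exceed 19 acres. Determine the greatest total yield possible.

E has the best ratio (10/3); taking only E gives at most 5×10 = 50 (stopped by the supply cap of 5).
Mixing does better — 5×E and 2×B: area 19 ≤ 19, yield 5·10 + 2·6 = 62.

62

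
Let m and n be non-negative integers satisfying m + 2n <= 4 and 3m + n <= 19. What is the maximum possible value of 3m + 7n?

14

(m,n)=(0,2): 1·0+2·2=4≤4, 3·0+1·2=2≤19, objective 14.
(m,n)=(1,1): 1·1+2·1=3≤4, 3·1+1·1=4≤19, objective 10.
(m,n)=(0,1): 1·0+2·1=2≤4, 3·0+1·1=1≤19, objective 7.
No feasible integer point exceeds 14.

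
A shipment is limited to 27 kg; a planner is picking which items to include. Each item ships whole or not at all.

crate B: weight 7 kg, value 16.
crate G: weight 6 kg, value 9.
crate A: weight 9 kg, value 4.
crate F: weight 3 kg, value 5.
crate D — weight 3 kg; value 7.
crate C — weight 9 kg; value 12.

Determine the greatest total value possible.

44

Treat it as a binary knapsack problem.
Take crate B, crate G, crate D, and crate C: weight 7 + 6 + 3 + 9 = 25 ≤ 27, value 16 + 9 + 7 + 12 = 44.
No other feasible combination does better.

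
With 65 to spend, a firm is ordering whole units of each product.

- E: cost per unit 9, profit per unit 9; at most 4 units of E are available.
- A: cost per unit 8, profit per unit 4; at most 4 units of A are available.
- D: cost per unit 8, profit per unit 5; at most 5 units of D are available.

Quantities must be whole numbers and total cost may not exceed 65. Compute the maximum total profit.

51

This is a bounded integer knapsack.
E has the best ratio (9/9); taking only E gives at most 4×9 = 36 (stopped by the supply cap of 4).
Mixing does better — 4×E and 3×D: cost 60 ≤ 65, profit 4·9 + 3·5 = 51.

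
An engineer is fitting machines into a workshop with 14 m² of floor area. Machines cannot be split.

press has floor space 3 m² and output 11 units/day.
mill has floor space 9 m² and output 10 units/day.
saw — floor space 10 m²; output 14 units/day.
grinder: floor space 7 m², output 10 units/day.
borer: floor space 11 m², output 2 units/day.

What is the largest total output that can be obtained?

25

press + grinder: floor space 3 + 7 = 10 ≤ 14, output 11 + 10 = 21.
press + saw: floor space 3 + 10 = 13 ≤ 14, output 11 + 14 = 25.
Best is press and saw with total output 25.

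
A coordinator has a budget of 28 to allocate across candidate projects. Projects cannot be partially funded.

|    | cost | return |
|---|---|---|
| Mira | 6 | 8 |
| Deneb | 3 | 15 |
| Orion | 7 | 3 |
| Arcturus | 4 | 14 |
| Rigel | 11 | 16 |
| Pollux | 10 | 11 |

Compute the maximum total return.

56

Allowing fractional choices, the relaxed optimum would be about 57.4, but projects are indivisible.
Mira + Deneb + Arcturus + Pollux: cost 6 + 3 + 4 + 10 = 23 ≤ 28, return 8 + 15 + 14 + 11 = 48.
Deneb + Arcturus + Rigel + Pollux: cost 3 + 4 + 11 + 10 = 28 ≤ 28, return 15 + 14 + 16 + 11 = 56.
Mira + Deneb + Arcturus + Rigel: cost 6 + 3 + 4 + 11 = 24 ≤ 28, return 8 + 15 + 14 + 16 = 53.
Best is Deneb, Arcturus, Rigel, and Pollux with total return 56.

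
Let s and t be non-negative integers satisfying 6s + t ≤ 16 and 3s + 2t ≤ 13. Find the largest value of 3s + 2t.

13

(s,t)=(1,5): 6·1+1·5=11≤16, 3·1+2·5=13≤13, objective 13.
(s,t)=(0,6): 6·0+1·6=6≤16, 3·0+2·6=12≤13, objective 12.
(s,t)=(1,4): 6·1+1·4=10≤16, 3·1+2·4=11≤13, objective 11.
(s,t)=(0,5): 6·0+1·5=5≤16, 3·0+2·5=10≤13, objective 10.
The best lattice point is (1,5), giving 13.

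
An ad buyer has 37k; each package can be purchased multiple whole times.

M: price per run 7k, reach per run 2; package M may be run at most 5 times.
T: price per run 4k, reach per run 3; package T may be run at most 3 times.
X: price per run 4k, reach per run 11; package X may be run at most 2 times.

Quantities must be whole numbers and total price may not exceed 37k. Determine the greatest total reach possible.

X has the best ratio (11/4); taking only X gives at most 2×11 = 22 (stopped by the supply cap of 2).
Mixing does better — 2×M, 3×T, and 2×X: price 34 ≤ 37, reach 2·2 + 3·3 + 2·11 = 35.

35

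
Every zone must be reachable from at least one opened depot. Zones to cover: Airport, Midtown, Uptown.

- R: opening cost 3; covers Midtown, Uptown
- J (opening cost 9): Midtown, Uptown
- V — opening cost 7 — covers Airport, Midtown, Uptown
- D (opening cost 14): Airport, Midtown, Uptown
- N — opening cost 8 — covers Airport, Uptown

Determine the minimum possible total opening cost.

V alone covers Airport, Midtown, Uptown — every zone.
Total opening cost: 7.

7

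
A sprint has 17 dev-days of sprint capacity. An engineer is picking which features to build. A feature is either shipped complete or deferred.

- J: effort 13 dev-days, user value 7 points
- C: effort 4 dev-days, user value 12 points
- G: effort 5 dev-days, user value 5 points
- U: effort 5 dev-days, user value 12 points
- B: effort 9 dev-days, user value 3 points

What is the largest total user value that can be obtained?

J + C: effort 13 + 4 = 17 ≤ 17, user value 7 + 12 = 19.
C + G + U: effort 4 + 5 + 5 = 14 ≤ 17, user value 12 + 5 + 12 = 29.
C + U: effort 4 + 5 = 9 ≤ 17, user value 12 + 12 = 24.
Best is C, G, and U with total user value 29.

29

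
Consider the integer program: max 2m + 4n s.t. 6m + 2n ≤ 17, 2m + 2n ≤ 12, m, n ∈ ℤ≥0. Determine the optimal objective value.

24

(m,n)=(0,6) is feasible, giving 24.
(m,n)=(1,5) is feasible, giving 22.
No feasible integer point exceeds 24.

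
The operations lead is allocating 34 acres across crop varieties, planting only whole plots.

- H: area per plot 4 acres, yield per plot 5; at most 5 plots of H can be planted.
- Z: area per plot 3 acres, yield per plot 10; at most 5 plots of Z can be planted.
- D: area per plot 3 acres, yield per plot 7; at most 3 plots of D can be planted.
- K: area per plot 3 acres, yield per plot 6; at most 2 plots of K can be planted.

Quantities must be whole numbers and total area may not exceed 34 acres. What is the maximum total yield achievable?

88

Z has the best ratio (10/3); taking only Z gives at most 5×10 = 50 (stopped by the supply cap of 5).
Mixing does better — 1×H, 5×Z, 3×D, and 2×K: area 34 ≤ 34, yield 1·5 + 5·10 + 3·7 + 2·6 = 88.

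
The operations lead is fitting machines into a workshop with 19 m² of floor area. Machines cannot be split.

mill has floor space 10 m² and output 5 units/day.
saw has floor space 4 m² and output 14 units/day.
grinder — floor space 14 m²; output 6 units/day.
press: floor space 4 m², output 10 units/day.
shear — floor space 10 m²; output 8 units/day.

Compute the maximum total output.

Allowing fractional choices, the relaxed optimum would be about 32.5, but machines are indivisible.
saw + press + shear: floor space 4 + 4 + 10 = 18 ≤ 19, output 14 + 10 + 8 = 32.
mill + saw + press: floor space 10 + 4 + 4 = 18 ≤ 19, output 5 + 14 + 10 = 29.
saw + press: floor space 4 + 4 = 8 ≤ 19, output 14 + 10 = 24.
Best is saw, press, and shear with total output 32.

32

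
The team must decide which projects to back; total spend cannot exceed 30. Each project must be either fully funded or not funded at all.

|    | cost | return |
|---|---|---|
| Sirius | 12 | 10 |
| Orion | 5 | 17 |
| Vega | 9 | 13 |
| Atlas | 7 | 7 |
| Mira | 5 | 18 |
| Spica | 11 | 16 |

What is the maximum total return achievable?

64

This is an integer program with binary decision variables.
Orion + Vega + Mira + Spica: cost 5 + 9 + 5 + 11 = 30 ≤ 30, return 17 + 13 + 18 + 16 = 64.
Orion + Atlas + Mira + Spica: cost 5 + 7 + 5 + 11 = 28 ≤ 30, return 17 + 7 + 18 + 16 = 58.
Best is Orion, Vega, Mira, and Spica with total return 64.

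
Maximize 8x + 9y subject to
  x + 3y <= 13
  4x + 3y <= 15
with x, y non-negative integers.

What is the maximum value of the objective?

36

Relaxing integrality, the LP optimum is 42.33 at (x,y) = (0.667, 4.11), which is not an integer point.
(x,y)=(0,4): 1·0+3·4=12≤13, 4·0+3·4=12≤15, objective 36.
(x,y)=(1,3): 1·1+3·3=10≤13, 4·1+3·3=13≤15, objective 35.
No feasible integer point exceeds 36.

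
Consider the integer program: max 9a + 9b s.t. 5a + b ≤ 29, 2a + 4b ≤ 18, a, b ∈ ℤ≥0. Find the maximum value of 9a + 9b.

Relaxing integrality, the LP optimum is 65.00 at (a,b) = (5.44, 1.78), which is not an integer point.
(a,b)=(5,2): 5·5+1·2=27≤29, 2·5+4·2=18≤18, objective 63.
(a,b)=(5,1): 5·5+1·1=26≤29, 2·5+4·1=14≤18, objective 54.
The best lattice point is (5,2), giving 63.

63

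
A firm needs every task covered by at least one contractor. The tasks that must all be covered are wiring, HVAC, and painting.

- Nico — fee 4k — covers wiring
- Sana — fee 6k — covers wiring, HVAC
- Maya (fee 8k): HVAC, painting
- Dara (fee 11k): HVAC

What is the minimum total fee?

12

The greedy cost-per-new-task heuristic would pick Sana and Maya for 14, but a cheaper cover exists.
Choose Nico and Maya: together they cover wiring, HVAC, painting — every task.
Total fee: 4 + 8 = 12.
No cover costs less than 12.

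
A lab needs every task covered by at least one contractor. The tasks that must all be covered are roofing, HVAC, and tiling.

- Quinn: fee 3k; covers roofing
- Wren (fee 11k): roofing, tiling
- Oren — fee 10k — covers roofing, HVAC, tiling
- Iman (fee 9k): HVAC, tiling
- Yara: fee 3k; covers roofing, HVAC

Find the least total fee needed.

This is a weighted set-cover instance.
The greedy cost-per-new-task heuristic would pick Yara and Iman for 12, but a cheaper cover exists.
Oren alone covers roofing, HVAC, tiling — every task.
Total fee: 10.
No cover costs less than 10.

10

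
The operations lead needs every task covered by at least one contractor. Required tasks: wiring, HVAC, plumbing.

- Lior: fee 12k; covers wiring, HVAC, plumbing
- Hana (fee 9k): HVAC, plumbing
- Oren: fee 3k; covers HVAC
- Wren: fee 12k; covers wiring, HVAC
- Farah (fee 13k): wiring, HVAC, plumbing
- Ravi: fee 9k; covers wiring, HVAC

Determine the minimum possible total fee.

The greedy cost-per-new-task heuristic would pick Oren and Lior for 15, but a cheaper cover exists.
Lior alone covers wiring, HVAC, plumbing — every task.
Total fee: 12.
No cover costs less than 12.

12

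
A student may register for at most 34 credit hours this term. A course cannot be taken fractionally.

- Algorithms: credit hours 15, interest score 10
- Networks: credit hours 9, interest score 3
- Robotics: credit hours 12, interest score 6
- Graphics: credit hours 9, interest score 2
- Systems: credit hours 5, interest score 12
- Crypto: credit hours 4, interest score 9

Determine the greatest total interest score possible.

This is a 0-1 knapsack instance.
Allowing fractional choices, the relaxed optimum would be about 36.0, but courses are indivisible.
Algorithms + Graphics + Systems + Crypto: credit hours 15 + 9 + 5 + 4 = 33 ≤ 34, interest score 10 + 2 + 12 + 9 = 33.
Algorithms + Networks + Systems + Crypto: credit hours 15 + 9 + 5 + 4 = 33 ≤ 34, interest score 10 + 3 + 12 + 9 = 34.
Algorithms + Systems + Crypto: credit hours 15 + 5 + 4 = 24 ≤ 34, interest score 10 + 12 + 9 = 31.
Best is Algorithms, Networks, Systems, and Crypto with total interest score 34.

34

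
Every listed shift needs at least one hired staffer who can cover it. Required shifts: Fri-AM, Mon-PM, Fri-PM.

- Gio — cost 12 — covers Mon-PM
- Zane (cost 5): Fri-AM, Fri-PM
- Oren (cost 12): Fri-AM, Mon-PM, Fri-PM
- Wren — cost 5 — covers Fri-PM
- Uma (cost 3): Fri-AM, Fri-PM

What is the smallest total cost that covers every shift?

This is a weighted set-cover instance.
Oren alone covers Fri-AM, Mon-PM, Fri-PM — every shift.
Total cost: 12.

12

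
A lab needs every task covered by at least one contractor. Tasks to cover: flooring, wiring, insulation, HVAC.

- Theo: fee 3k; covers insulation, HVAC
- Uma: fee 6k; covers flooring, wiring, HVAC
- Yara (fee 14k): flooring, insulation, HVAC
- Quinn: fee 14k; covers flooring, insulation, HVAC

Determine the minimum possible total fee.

This is a weighted set-cover instance.
Choose Theo and Uma: together they cover flooring, wiring, insulation, HVAC — every task.
Total fee: 3 + 6 = 9.
No cover costs less than 9.

9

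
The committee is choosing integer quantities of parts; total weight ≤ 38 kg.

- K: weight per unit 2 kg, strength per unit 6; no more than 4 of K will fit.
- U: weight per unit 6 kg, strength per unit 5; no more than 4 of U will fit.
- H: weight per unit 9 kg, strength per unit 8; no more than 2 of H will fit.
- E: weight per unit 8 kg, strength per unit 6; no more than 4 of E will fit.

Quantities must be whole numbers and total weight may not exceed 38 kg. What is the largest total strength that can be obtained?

K has the best ratio (6/2); taking only K gives at most 4×6 = 24 (stopped by the supply cap of 4).
Mixing does better — 4×K, 2×U, and 2×H: weight 38 ≤ 38, strength 4·6 + 2·5 + 2·8 = 50.

50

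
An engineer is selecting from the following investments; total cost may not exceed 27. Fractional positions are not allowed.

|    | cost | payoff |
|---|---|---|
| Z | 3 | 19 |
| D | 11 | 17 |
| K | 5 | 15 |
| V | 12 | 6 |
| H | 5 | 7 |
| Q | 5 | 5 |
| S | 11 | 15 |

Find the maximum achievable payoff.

58

Z + D + K + Q: cost 3 + 11 + 5 + 5 = 24 ≤ 27, payoff 19 + 17 + 15 + 5 = 56.
Z + D + K + H: cost 3 + 11 + 5 + 5 = 24 ≤ 27, payoff 19 + 17 + 15 + 7 = 58.
Z + K + H + S: cost 3 + 5 + 5 + 11 = 24 ≤ 27, payoff 19 + 15 + 7 + 15 = 56.
Best is Z, D, K, and H with total payoff 58.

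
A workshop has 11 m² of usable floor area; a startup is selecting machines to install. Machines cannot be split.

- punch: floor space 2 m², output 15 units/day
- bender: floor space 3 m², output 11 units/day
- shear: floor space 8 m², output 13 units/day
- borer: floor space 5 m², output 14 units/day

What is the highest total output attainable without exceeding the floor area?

Allowing fractional choices, the relaxed optimum would be about 41.6, but machines are indivisible.
punch + bender + borer: floor space 2 + 3 + 5 = 10 ≤ 11, output 15 + 11 + 14 = 40.
punch + borer: floor space 2 + 5 = 7 ≤ 11, output 15 + 14 = 29.
punch + shear: floor space 2 + 8 = 10 ≤ 11, output 15 + 13 = 28.
Best is punch, bender, and borer with total output 40.

40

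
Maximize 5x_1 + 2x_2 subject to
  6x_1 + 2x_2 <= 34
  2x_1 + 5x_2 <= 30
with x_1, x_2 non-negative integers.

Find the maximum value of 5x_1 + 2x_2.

The continuous relaxation peaks at (4.23, 4.31) with value 29.77; rounding to a feasible lattice point costs some objective.
(x_1,x_2)=(5,2) is feasible, giving 29.
(x_1,x_2)=(4,4) is feasible, giving 28.
(x_1,x_2)=(5,1) is feasible, giving 27.
Maximum is 29 at (x_1,x_2)=(5,2).

29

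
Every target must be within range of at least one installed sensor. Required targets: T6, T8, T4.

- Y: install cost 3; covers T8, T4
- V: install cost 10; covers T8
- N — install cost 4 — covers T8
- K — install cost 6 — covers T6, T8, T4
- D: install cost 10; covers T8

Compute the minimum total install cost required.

The greedy cost-per-new-target heuristic would pick Y and K for 9, but a cheaper cover exists.
K alone covers T6, T8, T4 — every target.
Total install cost: 6.
No cover costs less than 6.

6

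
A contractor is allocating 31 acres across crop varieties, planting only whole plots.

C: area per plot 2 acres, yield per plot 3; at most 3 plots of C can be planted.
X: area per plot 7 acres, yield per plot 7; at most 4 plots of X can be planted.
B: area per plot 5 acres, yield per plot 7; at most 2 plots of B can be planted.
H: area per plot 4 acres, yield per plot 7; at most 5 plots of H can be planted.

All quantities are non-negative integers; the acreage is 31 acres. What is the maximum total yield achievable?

This is a bounded integer knapsack.
2×B and 5×H: area 30 ≤ 31, yield 2·7 + 5·7 = 49.
3×C, 1×B, and 5×H: area 31 ≤ 31, yield 3·3 + 1·7 + 5·7 = 51.
Best is 51.

51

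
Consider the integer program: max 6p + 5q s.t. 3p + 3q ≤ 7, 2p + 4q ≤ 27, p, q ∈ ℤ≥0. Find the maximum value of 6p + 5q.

12

(p,q)=(2,0): 3·2+3·0=6≤7, 2·2+4·0=4≤27, objective 12.
(p,q)=(1,1): 3·1+3·1=6≤7, 2·1+4·1=6≤27, objective 11.
The best lattice point is (2,0), giving 12.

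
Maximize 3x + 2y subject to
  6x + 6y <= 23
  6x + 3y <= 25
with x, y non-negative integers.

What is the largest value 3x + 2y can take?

(x,y)=(3,0): 6·3+6·0=18≤23, 6·3+3·0=18≤25, objective 9.
(x,y)=(2,1): 6·2+6·1=18≤23, 6·2+3·1=15≤25, objective 8.
(x,y)=(2,0): 6·2+6·0=12≤23, 6·2+3·0=12≤25, objective 6.
No feasible integer point exceeds 9.

9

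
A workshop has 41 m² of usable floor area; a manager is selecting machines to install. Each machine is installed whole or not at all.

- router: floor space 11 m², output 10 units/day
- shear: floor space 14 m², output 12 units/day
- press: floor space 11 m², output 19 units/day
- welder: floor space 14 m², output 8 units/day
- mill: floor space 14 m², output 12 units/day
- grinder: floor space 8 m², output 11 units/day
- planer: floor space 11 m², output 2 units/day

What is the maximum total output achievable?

Take shear, press, and mill: floor space 14 + 11 + 14 = 39 ≤ 41, output 12 + 19 + 12 = 43.
No other feasible combination does better.

43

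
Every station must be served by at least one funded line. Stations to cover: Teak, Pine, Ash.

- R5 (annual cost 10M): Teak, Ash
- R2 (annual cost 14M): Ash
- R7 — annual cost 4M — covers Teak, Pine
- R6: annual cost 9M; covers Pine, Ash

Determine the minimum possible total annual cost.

13

Choose R7 and R6: together they cover Teak, Pine, Ash — every station.
Total annual cost: 4 + 9 = 13.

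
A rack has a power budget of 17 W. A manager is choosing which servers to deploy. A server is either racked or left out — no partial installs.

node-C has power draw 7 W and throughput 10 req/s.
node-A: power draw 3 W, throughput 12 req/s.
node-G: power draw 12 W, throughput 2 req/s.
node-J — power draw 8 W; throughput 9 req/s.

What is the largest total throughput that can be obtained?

22

node-C + node-A: power draw 7 + 3 = 10 ≤ 17, throughput 10 + 12 = 22.
node-A + node-J: power draw 3 + 8 = 11 ≤ 17, throughput 12 + 9 = 21.
Best is node-C and node-A with total throughput 22.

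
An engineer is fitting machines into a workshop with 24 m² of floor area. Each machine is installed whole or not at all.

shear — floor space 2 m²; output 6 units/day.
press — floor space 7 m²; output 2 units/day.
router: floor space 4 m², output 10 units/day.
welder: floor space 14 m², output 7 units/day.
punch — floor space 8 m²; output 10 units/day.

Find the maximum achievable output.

28

Allowing fractional choices, the relaxed optimum would be about 31.0, but machines are indivisible.
shear + press + router + punch: floor space 2 + 7 + 4 + 8 = 21 ≤ 24, output 6 + 2 + 10 + 10 = 28.
shear + router + punch: floor space 2 + 4 + 8 = 14 ≤ 24, output 6 + 10 + 10 = 26.
Best is shear, press, router, and punch with total output 28.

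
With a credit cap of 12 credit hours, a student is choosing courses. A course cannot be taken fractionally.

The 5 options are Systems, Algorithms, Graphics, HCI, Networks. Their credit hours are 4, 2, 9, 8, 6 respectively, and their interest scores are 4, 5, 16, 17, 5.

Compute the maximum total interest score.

22

This is a 0-1 knapsack instance.
Systems + HCI: credit hours 4 + 8 = 12 ≤ 12, interest score 4 + 17 = 21.
Algorithms + Graphics: credit hours 2 + 9 = 11 ≤ 12, interest score 5 + 16 = 21.
Algorithms + HCI: credit hours 2 + 8 = 10 ≤ 12, interest score 5 + 17 = 22.
Best is Algorithms and HCI with total interest score 22.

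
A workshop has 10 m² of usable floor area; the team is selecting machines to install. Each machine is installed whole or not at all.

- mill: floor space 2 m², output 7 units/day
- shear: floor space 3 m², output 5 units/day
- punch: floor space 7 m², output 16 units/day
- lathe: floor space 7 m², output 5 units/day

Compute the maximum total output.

23

Treat it as a binary knapsack problem.
shear + punch: floor space 3 + 7 = 10 ≤ 10, output 5 + 16 = 21.
punch: floor space 7 ≤ 10, output 16.
mill + punch: floor space 2 + 7 = 9 ≤ 10, output 7 + 16 = 23.
Best is mill and punch with total output 23.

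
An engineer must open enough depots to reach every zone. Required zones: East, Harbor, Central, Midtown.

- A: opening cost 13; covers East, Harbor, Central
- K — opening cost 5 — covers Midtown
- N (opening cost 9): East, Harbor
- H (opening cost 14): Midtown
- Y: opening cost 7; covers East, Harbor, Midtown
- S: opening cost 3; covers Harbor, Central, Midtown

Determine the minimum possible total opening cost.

10

Choose Y and S: together they cover East, Harbor, Central, Midtown — every zone.
Total opening cost: 7 + 3 = 10.
No cover costs less than 10.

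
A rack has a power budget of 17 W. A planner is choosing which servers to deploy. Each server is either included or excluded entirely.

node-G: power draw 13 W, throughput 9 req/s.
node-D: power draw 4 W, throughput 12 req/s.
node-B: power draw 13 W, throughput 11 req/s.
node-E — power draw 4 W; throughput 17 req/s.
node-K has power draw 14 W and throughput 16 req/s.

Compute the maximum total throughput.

29

node-B + node-E: power draw 13 + 4 = 17 ≤ 17, throughput 11 + 17 = 28.
node-G + node-E: power draw 13 + 4 = 17 ≤ 17, throughput 9 + 17 = 26.
node-D + node-E: power draw 4 + 4 = 8 ≤ 17, throughput 12 + 17 = 29.
Best is node-D and node-E with total throughput 29.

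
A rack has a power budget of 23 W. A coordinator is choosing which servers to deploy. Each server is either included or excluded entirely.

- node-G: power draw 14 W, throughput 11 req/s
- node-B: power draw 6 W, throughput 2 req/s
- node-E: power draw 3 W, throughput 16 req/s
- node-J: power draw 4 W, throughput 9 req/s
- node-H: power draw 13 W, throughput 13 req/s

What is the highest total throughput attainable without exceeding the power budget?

This is a 0-1 knapsack instance.
node-E + node-J + node-H: power draw 3 + 4 + 13 = 20 ≤ 23, throughput 16 + 9 + 13 = 38.
node-G + node-E + node-J: power draw 14 + 3 + 4 = 21 ≤ 23, throughput 11 + 16 + 9 = 36.
node-B + node-E + node-H: power draw 6 + 3 + 13 = 22 ≤ 23, throughput 2 + 16 + 13 = 31.
Best is node-E, node-J, and node-H with total throughput 38.

38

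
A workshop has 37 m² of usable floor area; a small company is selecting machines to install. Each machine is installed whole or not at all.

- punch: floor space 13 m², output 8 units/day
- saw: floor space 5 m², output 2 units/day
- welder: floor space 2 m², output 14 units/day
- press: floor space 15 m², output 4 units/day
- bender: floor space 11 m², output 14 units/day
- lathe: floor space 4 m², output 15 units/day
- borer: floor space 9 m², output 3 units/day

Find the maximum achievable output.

53

Allowing fractional choices, the relaxed optimum would be about 53.7, but machines are indivisible.
punch + saw + welder + bender + lathe: floor space 13 + 5 + 2 + 11 + 4 = 35 ≤ 37, output 8 + 2 + 14 + 14 + 15 = 53.
saw + welder + press + bender + lathe: floor space 5 + 2 + 15 + 11 + 4 = 37 ≤ 37, output 2 + 14 + 4 + 14 + 15 = 49.
punch + welder + bender + lathe: floor space 13 + 2 + 11 + 4 = 30 ≤ 37, output 8 + 14 + 14 + 15 = 51.
Best is punch, saw, welder, bender, and lathe with total output 53.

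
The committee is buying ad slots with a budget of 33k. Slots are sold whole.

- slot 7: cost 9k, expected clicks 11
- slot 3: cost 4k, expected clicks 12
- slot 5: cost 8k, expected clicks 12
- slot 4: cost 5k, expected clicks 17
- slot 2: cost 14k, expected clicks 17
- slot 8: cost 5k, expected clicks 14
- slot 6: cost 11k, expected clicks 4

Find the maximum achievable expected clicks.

66

Allowing fractional choices, the relaxed optimum would be about 68.4, but ad slots are indivisible.
slot 3 + slot 4 + slot 2 + slot 8: cost 4 + 5 + 14 + 5 = 28 ≤ 33, expected clicks 12 + 17 + 17 + 14 = 60.
slot 7 + slot 3 + slot 5 + slot 4 + slot 8: cost 9 + 4 + 8 + 5 + 5 = 31 ≤ 33, expected clicks 11 + 12 + 12 + 17 + 14 = 66.
Best is slot 7, slot 3, slot 5, slot 4, and slot 8 with total expected clicks 66.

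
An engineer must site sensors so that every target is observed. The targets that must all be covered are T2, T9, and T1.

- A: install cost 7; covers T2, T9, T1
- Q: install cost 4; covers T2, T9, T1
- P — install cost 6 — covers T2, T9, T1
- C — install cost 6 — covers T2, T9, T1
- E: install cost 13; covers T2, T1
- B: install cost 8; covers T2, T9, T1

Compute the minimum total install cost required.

4

This is an integer covering problem.
Q alone covers T2, T9, T1 — every target.
Total install cost: 4.
No cover costs less than 4.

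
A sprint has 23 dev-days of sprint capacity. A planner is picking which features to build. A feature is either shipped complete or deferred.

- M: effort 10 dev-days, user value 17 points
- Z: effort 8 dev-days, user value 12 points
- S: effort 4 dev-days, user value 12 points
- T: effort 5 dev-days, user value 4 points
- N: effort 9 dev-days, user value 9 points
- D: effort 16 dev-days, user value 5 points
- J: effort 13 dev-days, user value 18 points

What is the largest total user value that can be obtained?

41

Allowing fractional choices, the relaxed optimum would be about 42.4, but features are indivisible.
M + S + N: effort 10 + 4 + 9 = 23 ≤ 23, user value 17 + 12 + 9 = 38.
M + Z + S: effort 10 + 8 + 4 = 22 ≤ 23, user value 17 + 12 + 12 = 41.
Best is M, Z, and S with total user value 41.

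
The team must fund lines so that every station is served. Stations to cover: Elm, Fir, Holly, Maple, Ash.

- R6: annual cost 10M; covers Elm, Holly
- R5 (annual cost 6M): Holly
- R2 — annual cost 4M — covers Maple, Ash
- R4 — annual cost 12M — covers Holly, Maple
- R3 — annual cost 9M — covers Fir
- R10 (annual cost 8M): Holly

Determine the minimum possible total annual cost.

Choose R6, R2, and R3: together they cover Elm, Fir, Holly, Maple, Ash — every station.
Total annual cost: 10 + 4 + 9 = 23.
No cover costs less than 23.

23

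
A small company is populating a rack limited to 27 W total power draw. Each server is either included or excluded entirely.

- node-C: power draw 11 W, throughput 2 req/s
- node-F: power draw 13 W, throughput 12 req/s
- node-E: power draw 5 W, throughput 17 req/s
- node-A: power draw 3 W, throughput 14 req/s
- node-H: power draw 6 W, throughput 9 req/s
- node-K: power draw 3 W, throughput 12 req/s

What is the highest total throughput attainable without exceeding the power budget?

Treat it as a binary knapsack problem.
Allowing fractional choices, the relaxed optimum would be about 61.2, but servers are indivisible.
node-E + node-A + node-H + node-K: power draw 5 + 3 + 6 + 3 = 17 ≤ 27, throughput 17 + 14 + 9 + 12 = 52.
node-F + node-E + node-A + node-H: power draw 13 + 5 + 3 + 6 = 27 ≤ 27, throughput 12 + 17 + 14 + 9 = 52.
node-F + node-E + node-A + node-K: power draw 13 + 5 + 3 + 3 = 24 ≤ 27, throughput 12 + 17 + 14 + 12 = 55.
Best is node-F, node-E, node-A, and node-K with total throughput 55.

55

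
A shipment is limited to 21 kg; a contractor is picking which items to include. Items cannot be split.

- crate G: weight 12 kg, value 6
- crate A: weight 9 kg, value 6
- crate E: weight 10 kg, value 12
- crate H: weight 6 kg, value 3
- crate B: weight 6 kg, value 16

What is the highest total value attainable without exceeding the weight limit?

28

Allowing fractional choices, the relaxed optimum would be about 31.3, but items are indivisible.
crate E + crate B: weight 10 + 6 = 16 ≤ 21, value 12 + 16 = 28.
crate A + crate B: weight 9 + 6 = 15 ≤ 21, value 6 + 16 = 22.
crate A + crate H + crate B: weight 9 + 6 + 6 = 21 ≤ 21, value 6 + 3 + 16 = 25.
Best is crate E and crate B with total value 28.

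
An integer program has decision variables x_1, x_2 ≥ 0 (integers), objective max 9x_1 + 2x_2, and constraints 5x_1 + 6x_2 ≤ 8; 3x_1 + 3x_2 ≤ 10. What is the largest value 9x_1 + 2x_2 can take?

(x_1,x_2)=(1,0): 5·1+6·0=5≤8, 3·1+3·0=3≤10, objective 9.
(x_1,x_2)=(0,1): 5·0+6·1=6≤8, 3·0+3·1=3≤10, objective 2.
(x_1,x_2)=(0,0): 5·0+6·0=0≤8, 3·0+3·0=0≤10, objective 0.
No feasible integer point exceeds 9.

9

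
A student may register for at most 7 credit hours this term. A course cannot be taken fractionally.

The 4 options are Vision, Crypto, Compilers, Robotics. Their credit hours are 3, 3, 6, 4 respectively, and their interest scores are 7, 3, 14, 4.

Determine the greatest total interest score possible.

14

Take Compilers: credit hours 6 ≤ 7, interest score 14.
No other feasible combination does better.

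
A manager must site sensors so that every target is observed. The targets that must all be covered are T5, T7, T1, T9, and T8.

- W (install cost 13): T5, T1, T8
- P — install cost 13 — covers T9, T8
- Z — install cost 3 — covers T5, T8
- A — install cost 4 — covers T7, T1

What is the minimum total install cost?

20

This is a weighted set-cover instance.
Choose P, Z, and A: together they cover T5, T7, T1, T9, T8 — every target.
Total install cost: 13 + 3 + 4 = 20.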